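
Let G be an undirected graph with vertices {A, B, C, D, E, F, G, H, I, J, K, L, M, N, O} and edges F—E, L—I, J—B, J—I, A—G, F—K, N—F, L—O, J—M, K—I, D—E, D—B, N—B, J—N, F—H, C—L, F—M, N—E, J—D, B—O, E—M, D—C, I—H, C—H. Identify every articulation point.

Removing L, for instance, still leaves 2 components. No single vertex removal increases the component count — the graph has no articulation points.

none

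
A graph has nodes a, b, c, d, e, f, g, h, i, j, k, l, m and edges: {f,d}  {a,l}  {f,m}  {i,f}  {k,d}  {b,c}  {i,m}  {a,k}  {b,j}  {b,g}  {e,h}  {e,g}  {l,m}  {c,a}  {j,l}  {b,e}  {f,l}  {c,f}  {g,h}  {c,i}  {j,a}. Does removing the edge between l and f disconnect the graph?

After removing l-f, the path l-m-f still connects them, so the edge is not a bridge.

No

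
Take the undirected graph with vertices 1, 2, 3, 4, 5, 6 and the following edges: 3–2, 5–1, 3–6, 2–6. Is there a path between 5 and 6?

No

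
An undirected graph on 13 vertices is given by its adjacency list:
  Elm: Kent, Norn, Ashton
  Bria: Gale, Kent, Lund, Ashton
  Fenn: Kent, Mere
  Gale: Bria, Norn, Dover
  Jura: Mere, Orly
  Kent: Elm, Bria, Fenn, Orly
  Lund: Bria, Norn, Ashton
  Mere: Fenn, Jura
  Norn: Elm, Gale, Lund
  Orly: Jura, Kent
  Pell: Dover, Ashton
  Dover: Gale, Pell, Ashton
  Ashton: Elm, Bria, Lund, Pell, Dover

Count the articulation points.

1

Removing Kent increases the component count from 1 to 2, so Kent is a cut vertex.
By contrast removing Fenn leaves 1 component; it is not a cut vertex. No other vertex is a cut vertex either.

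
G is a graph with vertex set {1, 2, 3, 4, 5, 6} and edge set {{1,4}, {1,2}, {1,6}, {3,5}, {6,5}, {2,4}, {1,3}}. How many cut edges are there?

The edges on the cycle 1-2-4-1 are not bridges since each lies on that cycle.
Every edge lies on some cycle, so there are no bridges.

0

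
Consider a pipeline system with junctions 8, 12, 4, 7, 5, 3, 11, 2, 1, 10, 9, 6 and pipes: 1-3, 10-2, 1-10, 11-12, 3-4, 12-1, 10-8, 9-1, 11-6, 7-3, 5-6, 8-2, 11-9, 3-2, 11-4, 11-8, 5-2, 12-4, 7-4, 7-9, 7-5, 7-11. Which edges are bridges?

none

The edges on the cycle 7-11-9-1-10-2-5-7 are not bridges since each lies on that cycle.
Every edge lies on some cycle, so there are no bridges.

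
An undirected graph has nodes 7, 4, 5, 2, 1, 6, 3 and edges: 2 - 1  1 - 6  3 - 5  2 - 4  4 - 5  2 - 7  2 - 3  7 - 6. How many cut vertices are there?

Removing 2 increases the component count from 1 to 2, so 2 is a cut vertex.
By contrast removing 3 leaves 1 component; it is not a cut vertex. No other vertex is a cut vertex either.

1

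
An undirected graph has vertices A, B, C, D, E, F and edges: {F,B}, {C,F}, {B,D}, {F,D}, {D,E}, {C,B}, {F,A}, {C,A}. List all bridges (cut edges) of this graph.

D-E

The edges on the cycle F-B-D-F are not bridges since each lies on that cycle.
But removing D—E disconnects D from E — this is a bridge.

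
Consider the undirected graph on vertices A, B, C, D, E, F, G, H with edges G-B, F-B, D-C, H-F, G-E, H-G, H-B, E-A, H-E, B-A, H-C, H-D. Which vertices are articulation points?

Removing H increases the component count from 1 to 2, so H is a cut vertex.
By contrast removing D leaves 1 component; it is not a cut vertex. No other vertex is a cut vertex either.

H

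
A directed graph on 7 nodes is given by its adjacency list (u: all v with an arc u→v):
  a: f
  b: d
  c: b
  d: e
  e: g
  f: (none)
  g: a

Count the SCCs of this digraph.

7

{a} is an SCC by itself.
{f} is an SCC by itself.
{c} is an SCC by itself.
{b} is an SCC by itself.
{e} is an SCC by itself.
(and 2 more singleton SCCs)
That gives 7 strongly connected components.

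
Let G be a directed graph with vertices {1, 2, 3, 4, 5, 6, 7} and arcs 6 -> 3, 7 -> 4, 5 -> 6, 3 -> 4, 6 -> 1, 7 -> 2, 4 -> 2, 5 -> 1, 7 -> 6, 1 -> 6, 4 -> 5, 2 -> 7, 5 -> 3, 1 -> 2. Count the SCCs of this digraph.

1

{1, 2, 3, 4, 5, 6, 7} are all mutually reachable — one SCC of size 7.
That gives 1 strongly connected component.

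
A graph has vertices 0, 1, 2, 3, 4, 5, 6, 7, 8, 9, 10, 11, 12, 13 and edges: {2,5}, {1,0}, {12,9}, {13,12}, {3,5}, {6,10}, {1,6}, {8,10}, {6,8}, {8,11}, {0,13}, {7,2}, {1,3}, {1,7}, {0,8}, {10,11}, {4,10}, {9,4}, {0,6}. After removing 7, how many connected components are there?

1

With 7 gone, the remaining components are: {0, 1, 2, 3, 4, 5, 6, 8, 9, 10, 11, 12, 13}.
That is 1 component.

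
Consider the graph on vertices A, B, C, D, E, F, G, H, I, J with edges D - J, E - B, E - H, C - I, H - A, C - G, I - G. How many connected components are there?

4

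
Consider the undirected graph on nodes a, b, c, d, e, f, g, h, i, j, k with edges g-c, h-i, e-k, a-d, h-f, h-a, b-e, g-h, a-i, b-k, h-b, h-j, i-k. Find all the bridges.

The edges on the cycle h-a-i-h are not bridges since each lies on that cycle.
But removing h-j disconnects h from j; removing h-g disconnects h from g; removing h-f disconnects h from f; removing d-a disconnects d from a — these are bridges.
In total 5 edges are bridges.

a-d, c-g, f-h, g-h, h-j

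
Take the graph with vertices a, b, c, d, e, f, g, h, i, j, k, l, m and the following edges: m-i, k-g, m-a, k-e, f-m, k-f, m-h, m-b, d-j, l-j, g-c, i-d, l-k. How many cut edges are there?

The edges on the cycle l-k-f-m-i-d-j-l are not bridges since each lies on that cycle.
But removing k-e disconnects k from e; removing h-m disconnects h from m; removing b-m disconnects b from m; removing g-c disconnects g from c — these are bridges.
In total 6 edges are bridges.

6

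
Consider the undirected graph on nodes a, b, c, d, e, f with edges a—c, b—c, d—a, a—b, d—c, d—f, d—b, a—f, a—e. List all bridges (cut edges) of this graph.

a-e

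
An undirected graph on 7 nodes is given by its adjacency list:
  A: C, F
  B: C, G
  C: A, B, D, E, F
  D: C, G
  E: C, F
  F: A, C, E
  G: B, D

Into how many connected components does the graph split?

Starting from A we can reach A, B, C, D, E, F, G. That is one component of size 7.
Total: 1 component.

1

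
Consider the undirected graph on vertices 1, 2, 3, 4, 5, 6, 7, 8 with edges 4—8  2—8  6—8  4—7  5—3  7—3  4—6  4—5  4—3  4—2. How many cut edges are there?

The edges on the cycle 4-2-8-4 are not bridges since each lies on that cycle.
Every edge lies on some cycle, so there are no bridges.

0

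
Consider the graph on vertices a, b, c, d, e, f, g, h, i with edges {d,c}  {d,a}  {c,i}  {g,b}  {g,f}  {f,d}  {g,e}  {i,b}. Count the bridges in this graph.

The edges on the cycle g-f-d-c-i-b-g are not bridges since each lies on that cycle.
But removing g-e disconnects g from e; removing d-a disconnects d from a — these are bridges.
That makes 2 bridges.

2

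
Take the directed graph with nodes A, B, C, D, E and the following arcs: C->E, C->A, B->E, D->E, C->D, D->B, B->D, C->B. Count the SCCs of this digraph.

4

{B, D} are all mutually reachable — one SCC of size 2.
{E} is an SCC by itself.
{A} is an SCC by itself.
{C} is an SCC by itself.
That gives 4 strongly connected components.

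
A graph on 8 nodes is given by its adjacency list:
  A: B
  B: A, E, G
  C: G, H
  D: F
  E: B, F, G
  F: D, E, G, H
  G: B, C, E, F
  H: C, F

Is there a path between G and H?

Yes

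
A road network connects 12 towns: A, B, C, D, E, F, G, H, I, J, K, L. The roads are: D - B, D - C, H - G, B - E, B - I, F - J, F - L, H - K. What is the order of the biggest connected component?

5

A is isolated — a component by itself.
Starting from F we can reach F, J, L. That is one component of size 3.
Starting from G we can reach G, H, K. That is one component of size 3.
Starting from B we can reach B, C, D, E, I. That is one component of size 5.
The largest has 5 vertices.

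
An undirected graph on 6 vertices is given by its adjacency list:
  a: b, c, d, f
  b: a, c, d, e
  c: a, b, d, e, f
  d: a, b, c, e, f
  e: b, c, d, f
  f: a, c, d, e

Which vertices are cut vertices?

Removing a, for instance, still leaves 1 component. No single vertex removal increases the component count — the graph has no articulation points.

none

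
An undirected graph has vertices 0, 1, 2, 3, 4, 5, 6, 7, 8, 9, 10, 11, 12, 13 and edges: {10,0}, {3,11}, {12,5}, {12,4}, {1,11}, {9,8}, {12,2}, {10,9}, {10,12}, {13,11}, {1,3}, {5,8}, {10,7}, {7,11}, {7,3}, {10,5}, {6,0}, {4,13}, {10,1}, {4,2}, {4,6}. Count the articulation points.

Removing 7, for instance, still leaves 1 component. No single vertex removal increases the component count — the graph has no articulation points.

0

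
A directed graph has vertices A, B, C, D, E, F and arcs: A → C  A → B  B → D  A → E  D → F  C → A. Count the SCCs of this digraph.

{A, C} are all mutually reachable — one SCC of size 2.
{E} is an SCC by itself.
{B} is an SCC by itself.
{D} is an SCC by itself.
{F} is an SCC by itself.
That gives 5 strongly connected components.

5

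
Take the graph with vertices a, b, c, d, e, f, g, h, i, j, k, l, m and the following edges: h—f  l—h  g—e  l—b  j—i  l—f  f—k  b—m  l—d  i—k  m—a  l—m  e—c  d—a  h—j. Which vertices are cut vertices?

Removing e increases the component count from 2 to 3, so e is a cut vertex.
Removing l increases the component count from 2 to 3, so l is a cut vertex.
By contrast removing f leaves 2 components; it is not a cut vertex. No other vertex is a cut vertex either.

e, l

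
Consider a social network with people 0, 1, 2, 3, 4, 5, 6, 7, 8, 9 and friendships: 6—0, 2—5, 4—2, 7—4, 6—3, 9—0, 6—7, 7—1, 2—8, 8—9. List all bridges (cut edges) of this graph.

1-7, 2-5, 3-6

The edges on the cycle 6-7-4-2-8-9-0-6 are not bridges since each lies on that cycle.
But removing 1—7 disconnects 1 from 7; removing 2—5 disconnects 2 from 5; removing 6—3 disconnects 6 from 3 — these are bridges.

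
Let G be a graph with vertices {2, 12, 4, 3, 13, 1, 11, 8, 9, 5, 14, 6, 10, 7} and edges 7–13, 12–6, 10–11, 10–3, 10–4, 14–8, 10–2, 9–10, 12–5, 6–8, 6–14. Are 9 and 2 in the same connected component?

From 9 we can reach 2, 3, 4, 9, 10, 11, which includes 2.

Yes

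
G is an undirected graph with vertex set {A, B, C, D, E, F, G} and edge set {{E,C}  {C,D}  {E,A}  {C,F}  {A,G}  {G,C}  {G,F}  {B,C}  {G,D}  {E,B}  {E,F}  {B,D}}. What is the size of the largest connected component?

7

Starting from A we can reach A, B, C, D, E, F, G. That is one component of size 7.
The largest has 7 vertices.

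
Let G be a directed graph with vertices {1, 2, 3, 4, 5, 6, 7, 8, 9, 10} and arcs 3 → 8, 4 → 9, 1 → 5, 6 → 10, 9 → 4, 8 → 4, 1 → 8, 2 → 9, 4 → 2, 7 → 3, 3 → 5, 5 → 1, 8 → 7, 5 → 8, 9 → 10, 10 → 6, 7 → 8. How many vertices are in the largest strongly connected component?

{1, 3, 5, 7, 8} are all mutually reachable — one SCC of size 5.
{2, 4, 9} are all mutually reachable — one SCC of size 3.
{6, 10} are all mutually reachable — one SCC of size 2.
The largest has 5 vertices.

5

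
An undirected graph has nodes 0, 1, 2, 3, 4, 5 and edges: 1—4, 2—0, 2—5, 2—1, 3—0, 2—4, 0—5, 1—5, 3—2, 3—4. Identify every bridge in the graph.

The edges on the cycle 3-2-0-3 are not bridges since each lies on that cycle.
Every edge lies on some cycle, so there are no bridges.

none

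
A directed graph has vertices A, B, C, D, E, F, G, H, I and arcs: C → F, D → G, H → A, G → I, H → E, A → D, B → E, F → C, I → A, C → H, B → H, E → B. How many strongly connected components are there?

{A, D, G, I} are all mutually reachable — one SCC of size 4.
{B, E, H} are all mutually reachable — one SCC of size 3.
{C, F} are all mutually reachable — one SCC of size 2.
That gives 3 strongly connected components.

3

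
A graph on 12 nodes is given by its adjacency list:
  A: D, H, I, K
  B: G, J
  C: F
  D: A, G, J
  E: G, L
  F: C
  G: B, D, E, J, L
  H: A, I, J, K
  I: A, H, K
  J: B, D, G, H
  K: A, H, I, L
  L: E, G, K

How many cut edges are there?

1

The edges on the cycle G-E-L-G are not bridges since each lies on that cycle.
But removing C-F disconnects C from F — this is a bridge.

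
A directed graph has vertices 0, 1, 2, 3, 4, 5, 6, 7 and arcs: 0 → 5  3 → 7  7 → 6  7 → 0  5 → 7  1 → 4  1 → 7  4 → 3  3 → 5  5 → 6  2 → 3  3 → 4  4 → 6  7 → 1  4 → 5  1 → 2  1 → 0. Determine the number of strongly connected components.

{0, 1, 2, 3, 4, 5, 7} are all mutually reachable — one SCC of size 7.
{6} is an SCC by itself.
That gives 2 strongly connected components.

2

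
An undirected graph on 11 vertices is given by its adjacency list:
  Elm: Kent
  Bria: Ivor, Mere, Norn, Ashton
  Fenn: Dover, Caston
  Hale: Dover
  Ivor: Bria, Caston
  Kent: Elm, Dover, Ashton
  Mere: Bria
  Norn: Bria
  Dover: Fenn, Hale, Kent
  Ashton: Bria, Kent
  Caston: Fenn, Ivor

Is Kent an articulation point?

Deleting Kent raises the number of components from 1 to 2, so Kent is a cut vertex.

Yes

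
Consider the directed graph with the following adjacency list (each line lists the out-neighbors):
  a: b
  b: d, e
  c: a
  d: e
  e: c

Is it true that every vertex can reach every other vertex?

Yes

From e we can reach every vertex (a, b, c, d, e), and every vertex can reach e (a, b, c, d, e). So the whole graph is one strongly connected component.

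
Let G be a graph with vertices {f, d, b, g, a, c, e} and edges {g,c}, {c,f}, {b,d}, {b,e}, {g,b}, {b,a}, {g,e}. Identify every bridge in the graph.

a-b, b-d, c-f, c-g

The edges on the cycle g-b-e-g are not bridges since each lies on that cycle.
But removing b—a disconnects b from a; removing c—f disconnects c from f; removing b—d disconnects b from d; removing c—g disconnects c from g — these are bridges.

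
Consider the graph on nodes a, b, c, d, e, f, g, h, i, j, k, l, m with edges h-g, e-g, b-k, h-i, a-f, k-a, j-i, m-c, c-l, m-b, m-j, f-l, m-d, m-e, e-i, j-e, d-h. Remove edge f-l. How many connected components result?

1

f and l are still connected via f-a-k-b-m-c-l, so the component count stays at 1.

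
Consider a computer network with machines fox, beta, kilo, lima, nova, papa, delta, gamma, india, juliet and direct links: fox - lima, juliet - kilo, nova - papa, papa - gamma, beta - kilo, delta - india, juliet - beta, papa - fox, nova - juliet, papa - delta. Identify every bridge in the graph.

The edges on the cycle juliet-beta-kilo-juliet are not bridges since each lies on that cycle.
But removing gamma - papa disconnects gamma from papa; removing india - delta disconnects india from delta; removing nova - juliet disconnects nova from juliet; removing delta - papa disconnects delta from papa — these are bridges.
In total 7 edges are bridges.

delta-india, delta-papa, fox-lima, fox-papa, gamma-papa, juliet-nova, nova-papa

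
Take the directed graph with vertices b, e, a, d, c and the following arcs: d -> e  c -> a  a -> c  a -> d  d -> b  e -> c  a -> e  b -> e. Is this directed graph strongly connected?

From d we can reach every vertex (a, b, c, d, e), and every vertex can reach d (a, b, c, d, e). So the whole graph is one strongly connected component.

Yes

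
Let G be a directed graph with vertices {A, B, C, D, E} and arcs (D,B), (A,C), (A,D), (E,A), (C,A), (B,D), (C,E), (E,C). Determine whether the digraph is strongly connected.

There is no directed path from D to C, so the graph is not strongly connected.

No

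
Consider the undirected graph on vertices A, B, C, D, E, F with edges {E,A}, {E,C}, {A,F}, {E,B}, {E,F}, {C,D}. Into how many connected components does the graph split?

Starting from A we can reach A, B, C, D, E, F. That is one component of size 6.
Total: 1 component.

1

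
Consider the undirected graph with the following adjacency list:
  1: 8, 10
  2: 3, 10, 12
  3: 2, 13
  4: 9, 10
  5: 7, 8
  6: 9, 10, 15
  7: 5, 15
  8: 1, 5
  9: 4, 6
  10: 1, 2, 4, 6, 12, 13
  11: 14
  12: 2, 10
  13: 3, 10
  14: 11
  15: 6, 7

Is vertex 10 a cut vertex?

Yes

Deleting 10 raises the number of components from 2 to 3, so 10 is a cut vertex.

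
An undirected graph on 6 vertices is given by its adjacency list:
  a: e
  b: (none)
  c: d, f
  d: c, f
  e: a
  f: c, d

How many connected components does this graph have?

3

b is isolated — a component by itself.
Starting from a we can reach a, e. That is one component of size 2.
Starting from c we can reach c, d, f. That is one component of size 3.
Total: 3 components.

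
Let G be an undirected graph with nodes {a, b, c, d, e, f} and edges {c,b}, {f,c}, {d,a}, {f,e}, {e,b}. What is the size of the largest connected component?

4

Starting from a we can reach a, d. That is one component of size 2.
Starting from b we can reach b, c, e, f. That is one component of size 4.
The largest has 4 vertices.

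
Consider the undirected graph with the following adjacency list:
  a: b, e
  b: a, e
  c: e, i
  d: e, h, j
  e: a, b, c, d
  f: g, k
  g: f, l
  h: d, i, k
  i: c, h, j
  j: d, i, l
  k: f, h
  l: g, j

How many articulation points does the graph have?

Removing e increases the component count from 1 to 2, so e is a cut vertex.
By contrast removing c leaves 1 component; it is not a cut vertex. No other vertex is a cut vertex either.

1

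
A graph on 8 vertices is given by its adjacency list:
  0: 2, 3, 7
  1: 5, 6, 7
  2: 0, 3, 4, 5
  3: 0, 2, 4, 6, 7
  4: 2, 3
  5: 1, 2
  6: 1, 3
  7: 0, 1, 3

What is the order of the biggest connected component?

Starting from 0 we can reach 0, 1, 2, 3, 4, 5, 6, 7. That is one component of size 8.
The largest has 8 vertices.

8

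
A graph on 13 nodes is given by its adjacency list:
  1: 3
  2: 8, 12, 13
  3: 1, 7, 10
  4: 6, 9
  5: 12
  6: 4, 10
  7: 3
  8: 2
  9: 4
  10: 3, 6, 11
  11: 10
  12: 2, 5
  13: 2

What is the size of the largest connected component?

Starting from 2 we can reach 2, 5, 8, 12, 13. That is one component of size 5.
Starting from 1 we can reach 1, 3, 4, 6, 7, 9, 10, 11. That is one component of size 8.
The largest has 8 vertices.

8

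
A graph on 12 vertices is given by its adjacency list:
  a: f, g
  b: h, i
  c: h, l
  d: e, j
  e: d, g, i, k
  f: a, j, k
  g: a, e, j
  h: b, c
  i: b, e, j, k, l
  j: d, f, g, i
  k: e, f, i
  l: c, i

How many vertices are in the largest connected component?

12

Starting from a we can reach a, b, c, d, e, f, g, h, i, j, k, l. That is one component of size 12.
The largest has 12 vertices.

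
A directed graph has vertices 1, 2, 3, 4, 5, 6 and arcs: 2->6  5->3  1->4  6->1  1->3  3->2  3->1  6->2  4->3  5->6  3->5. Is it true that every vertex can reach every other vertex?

From 2 we can reach every vertex (1, 2, 3, 4, 5, 6), and every vertex can reach 2 (1, 2, 3, 4, 5, 6). So the whole graph is one strongly connected component.

Yes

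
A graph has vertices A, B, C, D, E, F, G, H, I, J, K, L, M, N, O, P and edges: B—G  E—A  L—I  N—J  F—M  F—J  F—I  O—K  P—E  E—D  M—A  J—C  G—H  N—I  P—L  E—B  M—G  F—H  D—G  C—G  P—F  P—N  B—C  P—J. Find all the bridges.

The edges on the cycle E-B-G-D-E are not bridges since each lies on that cycle.
But removing O—K disconnects O from K — this is a bridge.

K-O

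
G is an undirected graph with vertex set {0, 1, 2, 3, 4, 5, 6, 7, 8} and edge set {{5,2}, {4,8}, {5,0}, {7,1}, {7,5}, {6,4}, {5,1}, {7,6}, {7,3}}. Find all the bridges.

0-5, 2-5, 3-7, 4-6, 4-8, 6-7

The edges on the cycle 7-5-1-7 are not bridges since each lies on that cycle.
But removing 6—4 disconnects 6 from 4; removing 7—6 disconnects 7 from 6; removing 4—8 disconnects 4 from 8; removing 5—0 disconnects 5 from 0 — these are bridges.
In total 6 edges are bridges.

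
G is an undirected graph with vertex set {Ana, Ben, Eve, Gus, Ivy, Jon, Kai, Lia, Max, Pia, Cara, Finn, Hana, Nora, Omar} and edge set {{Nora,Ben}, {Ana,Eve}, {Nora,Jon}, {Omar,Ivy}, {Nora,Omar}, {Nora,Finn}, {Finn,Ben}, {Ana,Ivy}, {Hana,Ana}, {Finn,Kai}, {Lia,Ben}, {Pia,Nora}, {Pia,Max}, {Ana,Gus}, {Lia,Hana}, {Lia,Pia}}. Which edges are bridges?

The edges on the cycle Lia-Hana-Ana-Ivy-Omar-Nora-Pia-Lia are not bridges since each lies on that cycle.
But removing Max–Pia disconnects Max from Pia; removing Gus–Ana disconnects Gus from Ana; removing Jon–Nora disconnects Jon from Nora; removing Kai–Finn disconnects Kai from Finn — these are bridges.
In total 5 edges are bridges.

Ana-Eve, Ana-Gus, Finn-Kai, Jon-Nora, Max-Pia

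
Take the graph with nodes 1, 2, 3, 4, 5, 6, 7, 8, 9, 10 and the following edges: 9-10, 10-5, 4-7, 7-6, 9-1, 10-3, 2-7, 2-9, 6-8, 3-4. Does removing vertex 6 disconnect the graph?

Yes

Deleting 6 raises the number of components from 1 to 2, so 6 is a cut vertex.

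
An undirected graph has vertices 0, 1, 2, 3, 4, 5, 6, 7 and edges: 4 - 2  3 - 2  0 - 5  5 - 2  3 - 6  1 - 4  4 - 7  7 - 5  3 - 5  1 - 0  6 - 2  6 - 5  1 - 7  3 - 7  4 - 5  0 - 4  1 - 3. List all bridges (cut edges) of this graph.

The edges on the cycle 1-0-4-7-5-6-3-1 are not bridges since each lies on that cycle.
Every edge lies on some cycle, so there are no bridges.

none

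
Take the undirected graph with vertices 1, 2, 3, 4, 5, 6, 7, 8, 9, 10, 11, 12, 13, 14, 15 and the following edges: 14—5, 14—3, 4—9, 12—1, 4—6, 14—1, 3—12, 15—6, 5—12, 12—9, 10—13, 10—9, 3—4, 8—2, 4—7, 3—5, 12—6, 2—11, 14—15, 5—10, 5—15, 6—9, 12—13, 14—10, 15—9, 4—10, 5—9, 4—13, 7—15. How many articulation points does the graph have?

1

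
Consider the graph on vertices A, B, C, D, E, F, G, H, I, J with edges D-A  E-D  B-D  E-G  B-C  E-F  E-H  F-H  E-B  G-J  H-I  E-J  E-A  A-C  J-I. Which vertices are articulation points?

Removing E increases the component count from 1 to 2, so E is a cut vertex.
By contrast removing F leaves 1 component; it is not a cut vertex. No other vertex is a cut vertex either.

E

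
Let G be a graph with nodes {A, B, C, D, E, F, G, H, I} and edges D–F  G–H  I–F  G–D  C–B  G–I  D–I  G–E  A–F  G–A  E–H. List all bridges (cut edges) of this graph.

The edges on the cycle G-E-H-G are not bridges since each lies on that cycle.
But removing B–C disconnects B from C — this is a bridge.

B-C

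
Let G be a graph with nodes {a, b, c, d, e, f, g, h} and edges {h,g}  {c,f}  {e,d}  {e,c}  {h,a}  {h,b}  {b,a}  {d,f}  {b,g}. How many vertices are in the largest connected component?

Starting from a we can reach a, b, g, h. That is one component of size 4.
Starting from c we can reach c, d, e, f. That is one component of size 4.
The largest has 4 vertices.

4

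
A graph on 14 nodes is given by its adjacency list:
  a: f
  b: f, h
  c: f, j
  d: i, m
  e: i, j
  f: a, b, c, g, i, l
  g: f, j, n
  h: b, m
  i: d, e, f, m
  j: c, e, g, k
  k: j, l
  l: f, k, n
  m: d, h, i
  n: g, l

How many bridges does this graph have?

1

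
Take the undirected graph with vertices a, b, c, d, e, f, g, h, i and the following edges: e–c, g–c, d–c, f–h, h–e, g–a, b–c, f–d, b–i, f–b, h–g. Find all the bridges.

a-g, b-i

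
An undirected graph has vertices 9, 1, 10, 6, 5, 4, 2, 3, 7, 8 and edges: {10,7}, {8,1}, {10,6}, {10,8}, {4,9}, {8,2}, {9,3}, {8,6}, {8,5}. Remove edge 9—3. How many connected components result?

3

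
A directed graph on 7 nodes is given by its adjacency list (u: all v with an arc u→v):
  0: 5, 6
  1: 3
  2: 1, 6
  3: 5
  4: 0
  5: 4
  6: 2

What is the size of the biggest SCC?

7

{0, 1, 2, 3, 4, 5, 6} are all mutually reachable — one SCC of size 7.
The largest has 7 vertices.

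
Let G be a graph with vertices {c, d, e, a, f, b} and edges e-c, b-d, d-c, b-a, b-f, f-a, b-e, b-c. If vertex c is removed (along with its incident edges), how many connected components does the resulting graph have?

1

With c gone, the remaining components are: {a, b, d, e, f}.
That is 1 component.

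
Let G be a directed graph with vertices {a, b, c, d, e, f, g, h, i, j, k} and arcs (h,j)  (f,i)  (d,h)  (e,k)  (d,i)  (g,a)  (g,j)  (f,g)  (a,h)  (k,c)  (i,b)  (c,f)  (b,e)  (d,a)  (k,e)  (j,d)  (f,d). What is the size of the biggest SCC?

11

{a, b, c, d, e, f, g, h, i, j, k} are all mutually reachable — one SCC of size 11.
The largest has 11 vertices.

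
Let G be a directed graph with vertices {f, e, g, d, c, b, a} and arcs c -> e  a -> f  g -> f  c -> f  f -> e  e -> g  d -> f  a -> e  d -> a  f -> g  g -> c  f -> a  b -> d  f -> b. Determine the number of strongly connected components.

{a, b, c, d, e, f, g} are all mutually reachable — one SCC of size 7.
That gives 1 strongly connected component.

1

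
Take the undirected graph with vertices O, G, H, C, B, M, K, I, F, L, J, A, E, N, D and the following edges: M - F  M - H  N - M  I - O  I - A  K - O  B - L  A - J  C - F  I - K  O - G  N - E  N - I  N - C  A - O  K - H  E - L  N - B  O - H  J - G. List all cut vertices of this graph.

N

Removing N increases the component count from 2 to 3, so N is a cut vertex.
By contrast removing K leaves 2 components; it is not a cut vertex. No other vertex is a cut vertex either.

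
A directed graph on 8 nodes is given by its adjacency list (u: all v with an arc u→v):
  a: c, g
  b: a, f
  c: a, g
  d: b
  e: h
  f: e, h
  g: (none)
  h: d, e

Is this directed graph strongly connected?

There is no directed path from a to d, so the graph is not strongly connected.

No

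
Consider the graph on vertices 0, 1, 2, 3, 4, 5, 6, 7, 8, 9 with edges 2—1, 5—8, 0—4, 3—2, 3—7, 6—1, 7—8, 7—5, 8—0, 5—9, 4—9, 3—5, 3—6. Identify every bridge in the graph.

none

The edges on the cycle 3-7-8-0-4-9-5-3 are not bridges since each lies on that cycle.
Every edge lies on some cycle, so there are no bridges.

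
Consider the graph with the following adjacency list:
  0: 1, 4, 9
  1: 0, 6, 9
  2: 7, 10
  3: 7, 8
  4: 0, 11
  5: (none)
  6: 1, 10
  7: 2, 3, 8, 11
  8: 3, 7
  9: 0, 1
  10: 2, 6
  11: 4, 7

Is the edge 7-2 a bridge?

After removing 7-2, the path 7-11-4-0-1-6-10-2 still connects them, so the edge is not a bridge.

No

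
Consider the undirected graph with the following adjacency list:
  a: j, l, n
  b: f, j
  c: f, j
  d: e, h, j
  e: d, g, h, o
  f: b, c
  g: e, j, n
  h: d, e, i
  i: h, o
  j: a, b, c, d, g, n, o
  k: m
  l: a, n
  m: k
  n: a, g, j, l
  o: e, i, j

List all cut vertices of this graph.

j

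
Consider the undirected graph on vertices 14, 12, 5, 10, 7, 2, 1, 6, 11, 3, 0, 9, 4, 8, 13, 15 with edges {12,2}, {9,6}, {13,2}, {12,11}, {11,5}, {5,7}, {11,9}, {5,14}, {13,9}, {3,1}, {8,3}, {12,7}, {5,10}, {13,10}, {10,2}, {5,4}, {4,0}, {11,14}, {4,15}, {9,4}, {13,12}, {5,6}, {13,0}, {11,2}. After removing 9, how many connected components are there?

With 9 gone, the remaining components are: {1, 3, 8}; {0, 2, 4, 5, 6, 7, 10, 11, 12, 13, 14, 15}.
That is 2 components.

2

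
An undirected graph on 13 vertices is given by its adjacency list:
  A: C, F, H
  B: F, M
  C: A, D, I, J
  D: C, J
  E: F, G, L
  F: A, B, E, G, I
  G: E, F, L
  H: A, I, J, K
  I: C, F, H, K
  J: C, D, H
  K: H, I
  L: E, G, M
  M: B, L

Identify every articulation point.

Removing F increases the component count from 1 to 2, so F is a cut vertex.
By contrast removing A leaves 1 component; it is not a cut vertex. No other vertex is a cut vertex either.

F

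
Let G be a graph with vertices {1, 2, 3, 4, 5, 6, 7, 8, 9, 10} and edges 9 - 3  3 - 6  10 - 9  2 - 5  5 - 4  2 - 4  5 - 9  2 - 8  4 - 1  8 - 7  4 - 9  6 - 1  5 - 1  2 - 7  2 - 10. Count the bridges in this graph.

0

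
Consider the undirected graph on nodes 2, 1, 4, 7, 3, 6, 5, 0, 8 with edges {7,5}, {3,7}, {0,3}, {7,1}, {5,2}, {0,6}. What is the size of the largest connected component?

4 is isolated — a component by itself.
8 is isolated — a component by itself.
Starting from 0 we can reach 0, 1, 2, 3, 5, 6, 7. That is one component of size 7.
The largest has 7 vertices.

7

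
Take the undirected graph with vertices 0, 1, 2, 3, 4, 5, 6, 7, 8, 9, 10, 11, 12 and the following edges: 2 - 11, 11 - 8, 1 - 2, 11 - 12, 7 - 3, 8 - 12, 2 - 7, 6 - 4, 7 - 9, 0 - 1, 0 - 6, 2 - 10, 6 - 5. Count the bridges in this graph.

The edges on the cycle 11-8-12-11 are not bridges since each lies on that cycle.
But removing 2 - 11 disconnects 2 from 11; removing 2 - 1 disconnects 2 from 1; removing 3 - 7 disconnects 3 from 7; removing 6 - 0 disconnects 6 from 0 — these are bridges.
In total 10 edges are bridges.

10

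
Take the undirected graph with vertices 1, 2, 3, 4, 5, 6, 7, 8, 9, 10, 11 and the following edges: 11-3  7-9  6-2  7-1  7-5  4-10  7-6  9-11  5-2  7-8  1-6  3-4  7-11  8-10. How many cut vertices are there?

1

Removing 7 increases the component count from 1 to 2, so 7 is a cut vertex.
By contrast removing 8 leaves 1 component; it is not a cut vertex. No other vertex is a cut vertex either.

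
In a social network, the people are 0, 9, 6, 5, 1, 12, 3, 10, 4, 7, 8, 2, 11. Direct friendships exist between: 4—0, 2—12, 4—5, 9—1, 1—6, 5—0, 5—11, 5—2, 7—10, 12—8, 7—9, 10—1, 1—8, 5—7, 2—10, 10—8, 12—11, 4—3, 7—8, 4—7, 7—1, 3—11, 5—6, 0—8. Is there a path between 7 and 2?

Yes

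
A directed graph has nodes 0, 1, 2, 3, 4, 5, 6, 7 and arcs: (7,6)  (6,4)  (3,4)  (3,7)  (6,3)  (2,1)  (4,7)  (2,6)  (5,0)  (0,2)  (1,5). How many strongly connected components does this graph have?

{3, 4, 6, 7} are all mutually reachable — one SCC of size 4.
{0, 1, 2, 5} are all mutually reachable — one SCC of size 4.
That gives 2 strongly connected components.

2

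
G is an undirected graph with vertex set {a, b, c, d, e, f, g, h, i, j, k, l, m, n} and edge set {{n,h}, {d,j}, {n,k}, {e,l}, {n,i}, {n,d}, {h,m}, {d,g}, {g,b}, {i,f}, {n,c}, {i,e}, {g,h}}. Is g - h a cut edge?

No

After removing g - h, the path g-d-n-h still connects them, so the edge is not a bridge.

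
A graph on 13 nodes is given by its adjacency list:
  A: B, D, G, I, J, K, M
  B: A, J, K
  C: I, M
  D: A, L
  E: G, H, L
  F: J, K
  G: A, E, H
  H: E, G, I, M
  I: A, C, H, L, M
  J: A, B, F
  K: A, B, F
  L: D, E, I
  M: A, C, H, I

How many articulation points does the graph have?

Removing A increases the component count from 1 to 2, so A is a cut vertex.
By contrast removing D leaves 1 component; it is not a cut vertex. No other vertex is a cut vertex either.

1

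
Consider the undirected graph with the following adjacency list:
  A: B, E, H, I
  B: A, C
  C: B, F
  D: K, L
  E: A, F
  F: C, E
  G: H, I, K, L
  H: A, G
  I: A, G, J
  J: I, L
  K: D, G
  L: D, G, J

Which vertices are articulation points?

Removing A increases the component count from 1 to 2, so A is a cut vertex.
By contrast removing F leaves 1 component; it is not a cut vertex. No other vertex is a cut vertex either.

A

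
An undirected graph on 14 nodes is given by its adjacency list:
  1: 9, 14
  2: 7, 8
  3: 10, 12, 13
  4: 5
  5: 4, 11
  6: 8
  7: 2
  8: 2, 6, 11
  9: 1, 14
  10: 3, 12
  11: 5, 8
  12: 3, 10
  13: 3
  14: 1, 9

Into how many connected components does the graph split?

3

Starting from 1 we can reach 1, 9, 14. That is one component of size 3.
Starting from 3 we can reach 3, 10, 12, 13. That is one component of size 4.
Starting from 2 we can reach 2, 4, 5, 6, 7, 8, 11. That is one component of size 7.
Total: 3 components.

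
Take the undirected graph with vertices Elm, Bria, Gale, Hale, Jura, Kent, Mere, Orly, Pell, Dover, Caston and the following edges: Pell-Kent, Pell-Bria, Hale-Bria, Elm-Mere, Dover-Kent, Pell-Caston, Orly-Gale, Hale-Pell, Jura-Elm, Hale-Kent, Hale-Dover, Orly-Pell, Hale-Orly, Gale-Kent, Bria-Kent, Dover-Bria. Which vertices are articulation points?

Elm, Pell

Removing Elm increases the component count from 2 to 3, so Elm is a cut vertex.
Removing Pell increases the component count from 2 to 3, so Pell is a cut vertex.
By contrast removing Kent leaves 2 components; it is not a cut vertex. No other vertex is a cut vertex either.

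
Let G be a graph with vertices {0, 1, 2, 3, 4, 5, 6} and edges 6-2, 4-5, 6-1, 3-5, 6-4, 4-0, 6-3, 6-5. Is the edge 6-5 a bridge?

No

After removing 6-5, the path 6-4-5 still connects them, so the edge is not a bridge.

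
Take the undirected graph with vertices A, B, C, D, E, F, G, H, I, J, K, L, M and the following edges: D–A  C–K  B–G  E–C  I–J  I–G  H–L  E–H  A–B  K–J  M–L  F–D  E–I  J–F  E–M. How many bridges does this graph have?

0

The edges on the cycle E-C-K-J-F-D-A-B-G-I-E are not bridges since each lies on that cycle.
Every edge lies on some cycle, so there are no bridges.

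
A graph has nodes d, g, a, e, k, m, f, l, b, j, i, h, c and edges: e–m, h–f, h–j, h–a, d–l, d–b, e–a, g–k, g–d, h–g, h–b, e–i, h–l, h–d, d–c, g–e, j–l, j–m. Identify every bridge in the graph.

The edges on the cycle h-g-e-m-j-h are not bridges since each lies on that cycle.
But removing d–c disconnects d from c; removing h–f disconnects h from f; removing e–i disconnects e from i; removing k–g disconnects k from g — these are bridges.

c-d, e-i, f-h, g-k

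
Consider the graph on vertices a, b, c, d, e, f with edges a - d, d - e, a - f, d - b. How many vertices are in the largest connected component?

c is isolated — a component by itself.
Starting from a we can reach a, b, d, e, f. That is one component of size 5.
The largest has 5 vertices.

5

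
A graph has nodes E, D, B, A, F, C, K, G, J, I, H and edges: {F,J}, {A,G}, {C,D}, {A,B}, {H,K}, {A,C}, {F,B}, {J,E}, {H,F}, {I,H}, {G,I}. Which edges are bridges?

The edges on the cycle A-G-I-H-F-B-A are not bridges since each lies on that cycle.
But removing E–J disconnects E from J; removing C–D disconnects C from D; removing H–K disconnects H from K; removing A–C disconnects A from C — these are bridges.
In total 5 edges are bridges.

A-C, C-D, E-J, F-J, H-K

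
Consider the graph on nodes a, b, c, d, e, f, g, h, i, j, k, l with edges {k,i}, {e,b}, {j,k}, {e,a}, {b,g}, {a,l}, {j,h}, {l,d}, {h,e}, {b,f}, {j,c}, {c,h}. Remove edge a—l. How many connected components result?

2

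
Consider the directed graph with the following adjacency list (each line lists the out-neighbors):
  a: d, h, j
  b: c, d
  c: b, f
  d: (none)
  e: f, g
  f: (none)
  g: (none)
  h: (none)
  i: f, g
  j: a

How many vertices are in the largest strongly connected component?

{a, j} are all mutually reachable — one SCC of size 2.
{b, c} are all mutually reachable — one SCC of size 2.
{h} is an SCC by itself.
{d} is an SCC by itself.
{g} is an SCC by itself.
(and 3 more singleton SCCs)
The largest has 2 vertices.

2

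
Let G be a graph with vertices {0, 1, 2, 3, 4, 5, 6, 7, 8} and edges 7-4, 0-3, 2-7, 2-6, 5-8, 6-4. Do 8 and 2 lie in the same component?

The component containing 8 is {5, 8}, and 2 is not in it.

No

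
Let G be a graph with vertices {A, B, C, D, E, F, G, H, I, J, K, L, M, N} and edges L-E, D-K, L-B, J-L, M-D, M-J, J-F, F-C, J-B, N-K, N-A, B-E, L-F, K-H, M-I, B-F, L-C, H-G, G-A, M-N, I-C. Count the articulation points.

Removing M increases the component count from 1 to 2, so M is a cut vertex.
By contrast removing E leaves 1 component; it is not a cut vertex. No other vertex is a cut vertex either.

1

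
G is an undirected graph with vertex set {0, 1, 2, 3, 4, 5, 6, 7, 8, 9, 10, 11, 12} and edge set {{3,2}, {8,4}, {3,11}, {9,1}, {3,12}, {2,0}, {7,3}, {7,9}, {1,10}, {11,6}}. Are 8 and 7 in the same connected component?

No

The component containing 8 is {4, 8}, and 7 is not in it.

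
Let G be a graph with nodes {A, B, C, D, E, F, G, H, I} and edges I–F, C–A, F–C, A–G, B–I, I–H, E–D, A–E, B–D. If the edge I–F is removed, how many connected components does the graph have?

I and F are still connected via I-B-D-E-A-C-F, so the component count stays at 1.

1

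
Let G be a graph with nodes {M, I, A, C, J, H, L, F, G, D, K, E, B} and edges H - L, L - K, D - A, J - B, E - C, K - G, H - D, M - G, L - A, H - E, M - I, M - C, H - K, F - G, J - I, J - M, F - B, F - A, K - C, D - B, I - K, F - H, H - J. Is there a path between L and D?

Yes

From L we can reach A, B, C, D, E, F, G, H, I, J, K, L, M, which includes D.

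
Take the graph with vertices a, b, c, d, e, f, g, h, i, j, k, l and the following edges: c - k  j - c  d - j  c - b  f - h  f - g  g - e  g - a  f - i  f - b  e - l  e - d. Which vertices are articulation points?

Removing c increases the component count from 1 to 2, so c is a cut vertex.
Removing e increases the component count from 1 to 2, so e is a cut vertex.
Removing f increases the component count from 1 to 3, so f is a cut vertex.
Likewise g is a cut vertex.
By contrast removing a leaves 1 component; it is not a cut vertex. No other vertex is a cut vertex either.

c, e, f, g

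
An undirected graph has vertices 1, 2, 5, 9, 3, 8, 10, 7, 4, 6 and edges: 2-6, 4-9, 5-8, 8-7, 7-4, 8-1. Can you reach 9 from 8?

From 8 we can reach 1, 4, 5, 7, 8, 9, which includes 9.

Yes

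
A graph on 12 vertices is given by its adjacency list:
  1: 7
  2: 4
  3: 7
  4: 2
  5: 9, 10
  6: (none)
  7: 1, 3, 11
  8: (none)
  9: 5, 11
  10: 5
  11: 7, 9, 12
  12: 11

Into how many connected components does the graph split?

4

6 is isolated — a component by itself.
8 is isolated — a component by itself.
Starting from 2 we can reach 2, 4. That is one component of size 2.
Starting from 1 we can reach 1, 3, 5, 7, 9, 10, 11, 12. That is one component of size 8.
Total: 4 components.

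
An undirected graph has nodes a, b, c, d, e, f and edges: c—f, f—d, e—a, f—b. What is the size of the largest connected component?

4

Starting from a we can reach a, e. That is one component of size 2.
Starting from b we can reach b, c, d, f. That is one component of size 4.
The largest has 4 vertices.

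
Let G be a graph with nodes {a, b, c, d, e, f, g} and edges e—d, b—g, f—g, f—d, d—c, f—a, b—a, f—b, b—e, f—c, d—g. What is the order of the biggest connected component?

7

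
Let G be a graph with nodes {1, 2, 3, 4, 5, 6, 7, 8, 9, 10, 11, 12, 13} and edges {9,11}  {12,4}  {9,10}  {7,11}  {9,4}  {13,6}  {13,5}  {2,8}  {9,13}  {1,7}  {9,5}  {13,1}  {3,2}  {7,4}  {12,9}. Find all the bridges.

10-9, 13-6, 2-3, 2-8

The edges on the cycle 9-13-1-7-11-9 are not bridges since each lies on that cycle.
But removing 9—10 disconnects 9 from 10; removing 3—2 disconnects 3 from 2; removing 2—8 disconnects 2 from 8; removing 13—6 disconnects 13 from 6 — these are bridges.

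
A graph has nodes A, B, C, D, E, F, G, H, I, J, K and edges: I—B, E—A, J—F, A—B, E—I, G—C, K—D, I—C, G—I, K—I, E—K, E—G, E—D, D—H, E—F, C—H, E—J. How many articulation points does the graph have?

1

Removing E increases the component count from 1 to 2, so E is a cut vertex.
By contrast removing F leaves 1 component; it is not a cut vertex. No other vertex is a cut vertex either.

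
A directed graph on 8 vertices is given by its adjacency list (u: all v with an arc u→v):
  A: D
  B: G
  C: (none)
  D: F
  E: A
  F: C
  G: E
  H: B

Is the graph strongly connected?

No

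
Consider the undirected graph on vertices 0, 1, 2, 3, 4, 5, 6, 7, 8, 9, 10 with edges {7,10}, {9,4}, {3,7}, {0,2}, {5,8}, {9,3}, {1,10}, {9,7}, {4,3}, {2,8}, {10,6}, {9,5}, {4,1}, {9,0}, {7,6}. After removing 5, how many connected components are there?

With 5 gone, the remaining components are: {0, 1, 2, 3, 4, 6, 7, 8, 9, 10}.
That is 1 component.

1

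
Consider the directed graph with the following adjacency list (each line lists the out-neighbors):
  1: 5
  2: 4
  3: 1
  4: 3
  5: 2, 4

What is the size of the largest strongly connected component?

{1, 2, 3, 4, 5} are all mutually reachable — one SCC of size 5.
The largest has 5 vertices.

5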